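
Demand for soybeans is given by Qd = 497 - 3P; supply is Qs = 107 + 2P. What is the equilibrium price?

Set Qd = Qs: 497 - 3P = 107 + 2P.
390 = 5P, so P* = 78.
Q* = 497 − 3(78) = 263.

P* = 78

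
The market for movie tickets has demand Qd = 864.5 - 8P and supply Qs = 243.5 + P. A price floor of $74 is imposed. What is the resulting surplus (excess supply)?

Equilibrium price would be P* = 69, so the floor at 74 binds.
At P = 74: Qd = 272.5, Qs = 317.5.
Surplus = 317.5 − 272.5 = 45.

Surplus = 45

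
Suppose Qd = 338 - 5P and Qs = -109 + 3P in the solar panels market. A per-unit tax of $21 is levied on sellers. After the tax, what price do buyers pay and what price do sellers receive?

Buyers pay $63.75, sellers receive $42.75

Pre-tax equilibrium: P* = 55.875, Q* = 58.625.
Tax on sellers shifts supply to Qs = -109 + 3(P − 21) = -172 + 3P.
338 - 5P = -172 + 3P gives buyer price Pb = 63.75; sellers receive Ps = 63.75 − 21 = 42.75.
New quantity: Q = 338 − 5(63.75) = 19.25.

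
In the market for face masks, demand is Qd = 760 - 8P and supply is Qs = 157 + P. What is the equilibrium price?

Set Qd = Qs: 760 - 8P = 157 + P.
603 = 9P, so P* = 67.
Q* = 760 − 8(67) = 224.

P* = 67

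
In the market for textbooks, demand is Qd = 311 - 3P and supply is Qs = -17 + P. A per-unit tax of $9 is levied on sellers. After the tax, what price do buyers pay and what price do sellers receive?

Buyers pay $84.25, sellers receive $75.25

Pre-tax equilibrium: P* = 82, Q* = 65.
Tax on sellers shifts supply to Qs = -17 + 1(P − 9) = -26 + P.
311 - 3P = -26 + P gives buyer price Pb = 84.25; sellers receive Ps = 84.25 − 9 = 75.25.
New quantity: Q = 311 − 3(84.25) = 58.25.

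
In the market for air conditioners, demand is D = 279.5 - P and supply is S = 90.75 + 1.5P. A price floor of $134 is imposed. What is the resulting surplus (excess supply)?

Surplus = 146.25

Equilibrium price would be P* = 75.5, so the floor at 134 binds.
At P = 134: D = 145.5, S = 291.75.
Surplus = 291.75 − 145.5 = 146.25.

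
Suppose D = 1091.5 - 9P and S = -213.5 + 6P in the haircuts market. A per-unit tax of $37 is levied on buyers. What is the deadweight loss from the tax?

Pre-tax equilibrium: P* = 87, Q* = 308.5.
Tax on buyers shifts demand to D = 1091.5 − 9(P + 37) = 758.5 - 9P.
758.5 - 9P = -213.5 + 6P gives seller price Ps = 64.8; buyers pay Pb = 64.8 + 37 = 101.8.
New quantity: Q = 1091.5 − 9(101.8) = 175.3.
DWL = ½ × 37 × (308.5 − 175.3) = 2464.2.

Deadweight loss = 2464.2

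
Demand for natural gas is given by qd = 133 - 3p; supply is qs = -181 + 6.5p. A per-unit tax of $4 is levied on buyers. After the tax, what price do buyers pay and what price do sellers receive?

Buyers pay 680/19, sellers receive 604/19

Pre-tax equilibrium: p* = 628/19, q* = 643/19.
Tax on buyers shifts demand to qd = 133 − 3(p + 4) = 121 - 3p.
121 - 3p = -181 + 6.5p gives seller price ps = 604/19; buyers pay pb = 604/19 + 4 = 680/19.
New quantity: q = 133 − 3(680/19) = 487/19.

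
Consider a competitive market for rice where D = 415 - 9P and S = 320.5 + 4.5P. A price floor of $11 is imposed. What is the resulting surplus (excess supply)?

Surplus = 54

Equilibrium price would be P* = 7, so the floor at 11 binds.
At P = 11: D = 316, S = 370.
Surplus = 370 − 316 = 54.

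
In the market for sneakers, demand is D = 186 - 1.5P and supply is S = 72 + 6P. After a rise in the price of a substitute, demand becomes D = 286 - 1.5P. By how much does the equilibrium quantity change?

Original equilibrium: P* = 15.2, Q* = 163.2.
New equilibrium: 286 - 1.5P = 72 + 6P, so 214 = 7.5P and P' = 428/15; Q' = 286 − 1.5(428/15) = 243.2.
Change in quantity: 243.2 − 163.2 = 80.

ΔQ = 80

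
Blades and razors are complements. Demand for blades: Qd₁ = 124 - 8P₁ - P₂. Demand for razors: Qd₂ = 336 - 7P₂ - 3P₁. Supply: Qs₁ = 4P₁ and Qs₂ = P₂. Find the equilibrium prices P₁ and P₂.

Market 1: 124 - 8P₁ - P₂ = 4P₁ → 12P₁ + P₂ = 124.
Market 2: 8P₂ + 3P₁ = 336.
Eliminating P₂: 8×(1) − 1×(2) gives 93P₁ = 656, so P₁ = 656/93.
Back-substitute into (2): P₂ = (336 − 3×656/93) / 8 = 1220/31.

P₁ = 656/93, P₂ = 1220/31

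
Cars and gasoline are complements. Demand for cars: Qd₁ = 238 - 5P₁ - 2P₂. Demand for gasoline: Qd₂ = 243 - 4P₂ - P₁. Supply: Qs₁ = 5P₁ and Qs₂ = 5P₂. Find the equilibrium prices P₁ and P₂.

Market 1: 238 - 5P₁ - 2P₂ = 5P₁ → 10P₁ + 2P₂ = 238.
Market 2: 9P₂ + P₁ = 243.
Eliminating P₂: 9×(1) − 2×(2) gives 88P₁ = 1656, so P₁ = 207/11.
Back-substitute into (2): P₂ = (243 − 1×207/11) / 9 = 274/11.

P₁ = 207/11, P₂ = 274/11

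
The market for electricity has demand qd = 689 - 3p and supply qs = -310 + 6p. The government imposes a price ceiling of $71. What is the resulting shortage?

Equilibrium price would be p* = 111, so the ceiling at 71 binds.
At p = 71: qd = 689 − 3(71) = 476, qs = -310 + 6(71) = 116.
Shortage = 476 − 116 = 360.

Shortage = 360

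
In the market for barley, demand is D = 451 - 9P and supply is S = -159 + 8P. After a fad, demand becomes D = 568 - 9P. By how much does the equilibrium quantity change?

ΔQ = 936/17

Original equilibrium: P* = 610/17, Q* = 2177/17.
New equilibrium: 568 - 9P = -159 + 8P, so 727 = 17P and P' = 727/17; Q' = 568 − 9(727/17) = 3113/17.
Change in quantity: 3113/17 − 2177/17 = 936/17.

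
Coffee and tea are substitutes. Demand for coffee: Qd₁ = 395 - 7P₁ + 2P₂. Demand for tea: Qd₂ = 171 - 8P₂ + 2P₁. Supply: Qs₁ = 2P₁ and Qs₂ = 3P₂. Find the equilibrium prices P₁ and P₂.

Market 1: 395 - 7P₁ + 2P₂ = 2P₁ → 9P₁ - 2P₂ = 395.
Market 2: 11P₂ - 2P₁ = 171.
Eliminating P₂: 11×(1) + 2×(2) gives 95P₁ = 4687, so P₁ = 4687/95.
Back-substitute into (2): P₂ = (171 + 2×4687/95) / 11 = 2329/95.

P₁ = 4687/95, P₂ = 2329/95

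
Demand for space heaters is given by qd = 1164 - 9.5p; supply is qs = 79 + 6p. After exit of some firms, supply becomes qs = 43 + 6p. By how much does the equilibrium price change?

Original equilibrium: p* = 70, q* = 499.
New equilibrium: 1164 - 9.5p = 43 + 6p, so 1121 = 15.5p and p' = 2242/31; q' = 1164 − 9.5(2242/31) = 14785/31.
Change in price: 2242/31 − 70 = 72/31.

Δp = 72/31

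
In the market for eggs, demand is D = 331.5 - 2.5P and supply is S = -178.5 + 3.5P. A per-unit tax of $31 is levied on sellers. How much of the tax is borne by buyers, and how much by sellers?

Pre-tax equilibrium: P* = 85, Q* = 119.
Tax on sellers shifts supply to S = -178.5 + 3.5(P − 31) = -287 + 3.5P.
331.5 - 2.5P = -287 + 3.5P gives buyer price Pb = 1237/12; sellers receive Ps = 1237/12 − 31 = 865/12.
New quantity: Q = 331.5 − 2.5(1237/12) = 1771/24.
Buyer burden = 1237/12 − 85 = 217/12; seller burden = 85 − 865/12 = 155/12.

Buyers bear 217/12, sellers bear 155/12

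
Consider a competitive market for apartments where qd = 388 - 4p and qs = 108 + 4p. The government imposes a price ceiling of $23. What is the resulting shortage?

Equilibrium price would be p* = 35, so the ceiling at 23 binds.
At p = 23: qd = 388 − 4(23) = 296, qs = 108 + 4(23) = 200.
Shortage = 296 − 200 = 96.

Shortage = 96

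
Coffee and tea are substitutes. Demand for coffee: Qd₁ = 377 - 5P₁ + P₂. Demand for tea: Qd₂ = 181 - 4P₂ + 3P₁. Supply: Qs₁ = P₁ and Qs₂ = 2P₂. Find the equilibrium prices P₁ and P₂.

P₁ = 2443/33, P₂ = 739/11

Market 1: 377 - 5P₁ + P₂ = P₁ → 6P₁ - P₂ = 377.
Market 2: 6P₂ - 3P₁ = 181.
Eliminating P₂: 6×(1) + 1×(2) gives 33P₁ = 2443, so P₁ = 2443/33.
Back-substitute into (2): P₂ = (181 + 3×2443/33) / 6 = 739/11.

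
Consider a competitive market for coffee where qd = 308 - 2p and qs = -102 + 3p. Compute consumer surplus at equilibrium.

Consumer surplus = 5184

Equilibrium: 308 - 2p = -102 + 3p gives p* = 82, q* = 144.
Demand choke price (qd = 0): p = 154.
CS = ½(154 − 82)(144) = 5184.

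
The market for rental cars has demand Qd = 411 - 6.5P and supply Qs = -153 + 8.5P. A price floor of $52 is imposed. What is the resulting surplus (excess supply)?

Equilibrium price would be P* = 37.6, so the floor at 52 binds.
At P = 52: Qd = 73, Qs = 289.
Surplus = 289 − 73 = 216.

Surplus = 216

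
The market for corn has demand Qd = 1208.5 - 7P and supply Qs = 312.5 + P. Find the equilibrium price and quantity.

P* = 112, Q* = 424.5

Set Qd = Qs: 1208.5 - 7P = 312.5 + P.
896 = 8P, so P* = 112.
Q* = 1208.5 − 7(112) = 424.5.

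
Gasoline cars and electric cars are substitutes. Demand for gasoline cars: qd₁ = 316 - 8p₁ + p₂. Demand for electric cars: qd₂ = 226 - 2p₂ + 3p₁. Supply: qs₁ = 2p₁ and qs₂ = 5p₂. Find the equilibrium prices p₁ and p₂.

Market 1: 316 - 8p₁ + p₂ = 2p₁ → 10p₁ - p₂ = 316.
Market 2: 7p₂ - 3p₁ = 226.
Eliminating p₂: 7×(1) + 1×(2) gives 67p₁ = 2438, so p₁ = 2438/67.
Back-substitute into (2): p₂ = (226 + 3×2438/67) / 7 = 3208/67.

p₁ = 2438/67, p₂ = 3208/67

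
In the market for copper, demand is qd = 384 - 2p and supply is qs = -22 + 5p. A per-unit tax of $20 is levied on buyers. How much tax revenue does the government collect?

Tax revenue = 33520/7

Pre-tax equilibrium: p* = 58, q* = 268.
Tax on buyers shifts demand to qd = 384 − 2(p + 20) = 344 - 2p.
344 - 2p = -22 + 5p gives seller price ps = 366/7; buyers pay pb = 366/7 + 20 = 506/7.
New quantity: q = 384 − 2(506/7) = 1676/7.
Revenue = 20 × 1676/7 = 33520/7.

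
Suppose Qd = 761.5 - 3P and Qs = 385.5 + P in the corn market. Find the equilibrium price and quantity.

Set Qd = Qs: 761.5 - 3P = 385.5 + P.
376 = 4P, so P* = 94.
Q* = 761.5 − 3(94) = 479.5.

P* = 94, Q* = 479.5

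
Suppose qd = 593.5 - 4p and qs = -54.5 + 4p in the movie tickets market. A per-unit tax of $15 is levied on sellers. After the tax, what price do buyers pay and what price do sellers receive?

Buyers pay $88.5, sellers receive $73.5

Pre-tax equilibrium: p* = 81, q* = 269.5.
Tax on sellers shifts supply to qs = -54.5 + 4(p − 15) = -114.5 + 4p.
593.5 - 4p = -114.5 + 4p gives buyer price pb = 88.5; sellers receive ps = 88.5 − 15 = 73.5.
New quantity: q = 593.5 − 4(88.5) = 239.5.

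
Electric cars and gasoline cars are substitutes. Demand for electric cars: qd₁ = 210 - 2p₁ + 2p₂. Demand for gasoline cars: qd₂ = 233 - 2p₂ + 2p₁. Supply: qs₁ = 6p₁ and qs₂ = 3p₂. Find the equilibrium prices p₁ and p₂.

Market 1: 210 - 2p₁ + 2p₂ = 6p₁ → 8p₁ - 2p₂ = 210.
Market 2: 5p₂ - 2p₁ = 233.
Eliminating p₂: 5×(1) + 2×(2) gives 36p₁ = 1516, so p₁ = 379/9.
Back-substitute into (2): p₂ = (233 + 2×379/9) / 5 = 571/9.

p₁ = 379/9, p₂ = 571/9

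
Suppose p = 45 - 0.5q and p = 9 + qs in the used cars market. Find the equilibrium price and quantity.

Set the two price expressions equal: 45 - 0.5q = 9 + q.
36 = 1.5q, so q* = 24.
p* = 45 − (0.5)(24) = 33.

p* = 33, q* = 24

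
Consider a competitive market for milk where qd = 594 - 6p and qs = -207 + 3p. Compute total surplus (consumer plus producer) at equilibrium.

Equilibrium: 594 - 6p = -207 + 3p gives p* = 89, q* = 60.
Demand choke price: p = 99; supply starts at p = 69.
CS = ½(99 − 89)(60) = 300; PS = ½(89 − 69)(60) = 600.

Total surplus = 900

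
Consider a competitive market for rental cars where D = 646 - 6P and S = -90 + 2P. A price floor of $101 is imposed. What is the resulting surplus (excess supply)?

Equilibrium price would be P* = 92, so the floor at 101 binds.
At P = 101: D = 40, S = 112.
Surplus = 112 − 40 = 72.

Surplus = 72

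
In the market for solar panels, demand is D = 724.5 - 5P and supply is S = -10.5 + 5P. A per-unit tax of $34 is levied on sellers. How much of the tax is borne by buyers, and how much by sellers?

Buyers bear $17, sellers bear $17

Pre-tax equilibrium: P* = 73.5, Q* = 357.
Tax on sellers shifts supply to S = -10.5 + 5(P − 34) = -180.5 + 5P.
724.5 - 5P = -180.5 + 5P gives buyer price Pb = 90.5; sellers receive Ps = 90.5 − 34 = 56.5.
New quantity: Q = 724.5 − 5(90.5) = 272.
Buyer burden = 90.5 − 73.5 = 17; seller burden = 73.5 − 56.5 = 17.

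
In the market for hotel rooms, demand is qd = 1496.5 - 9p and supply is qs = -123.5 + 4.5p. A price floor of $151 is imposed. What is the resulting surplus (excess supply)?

Surplus = 418.5

Equilibrium price would be p* = 120, so the floor at 151 binds.
At p = 151: qd = 137.5, qs = 556.
Surplus = 556 − 137.5 = 418.5.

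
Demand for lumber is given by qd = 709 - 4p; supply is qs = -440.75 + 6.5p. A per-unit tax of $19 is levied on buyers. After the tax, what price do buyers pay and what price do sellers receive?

Buyers pay 5093/42, sellers receive 4295/42

Pre-tax equilibrium: p* = 109.5, q* = 271.
Tax on buyers shifts demand to qd = 709 − 4(p + 19) = 633 - 4p.
633 - 4p = -440.75 + 6.5p gives seller price ps = 4295/42; buyers pay pb = 4295/42 + 19 = 5093/42.
New quantity: q = 709 − 4(5093/42) = 4703/21.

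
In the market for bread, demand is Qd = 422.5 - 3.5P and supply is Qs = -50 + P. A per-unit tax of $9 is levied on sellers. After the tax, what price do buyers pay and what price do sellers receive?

Pre-tax equilibrium: P* = 105, Q* = 55.
Tax on sellers shifts supply to Qs = -50 + 1(P − 9) = -59 + P.
422.5 - 3.5P = -59 + P gives buyer price Pb = 107; sellers receive Ps = 107 − 9 = 98.
New quantity: Q = 422.5 − 3.5(107) = 48.

Buyers pay $107, sellers receive $98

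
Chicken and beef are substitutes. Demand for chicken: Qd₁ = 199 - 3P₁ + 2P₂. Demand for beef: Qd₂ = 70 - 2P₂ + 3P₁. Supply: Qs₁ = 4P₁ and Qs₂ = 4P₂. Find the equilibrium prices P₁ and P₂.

Market 1: 199 - 3P₁ + 2P₂ = 4P₁ → 7P₁ - 2P₂ = 199.
Market 2: 6P₂ - 3P₁ = 70.
Eliminating P₂: 6×(1) + 2×(2) gives 36P₁ = 1334, so P₁ = 667/18.
Back-substitute into (2): P₂ = (70 + 3×667/18) / 6 = 1087/36.

P₁ = 667/18, P₂ = 1087/36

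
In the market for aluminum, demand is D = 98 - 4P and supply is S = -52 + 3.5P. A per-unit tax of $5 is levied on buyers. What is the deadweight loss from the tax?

Pre-tax equilibrium: P* = 20, Q* = 18.
Tax on buyers shifts demand to D = 98 − 4(P + 5) = 78 - 4P.
78 - 4P = -52 + 3.5P gives seller price Ps = 52/3; buyers pay Pb = 52/3 + 5 = 67/3.
New quantity: Q = 98 − 4(67/3) = 26/3.
DWL = ½ × 5 × (18 − 26/3) = 70/3.

Deadweight loss = 70/3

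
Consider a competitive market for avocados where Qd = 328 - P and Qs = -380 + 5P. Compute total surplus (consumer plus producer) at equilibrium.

Total surplus = 26460

Equilibrium: 328 - P = -380 + 5P gives P* = 118, Q* = 210.
Demand choke price: P = 328; supply starts at P = 76.
CS = ½(328 − 118)(210) = 22050; PS = ½(118 − 76)(210) = 4410.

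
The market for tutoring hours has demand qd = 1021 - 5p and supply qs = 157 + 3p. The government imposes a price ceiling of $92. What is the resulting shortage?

Equilibrium price would be p* = 108, so the ceiling at 92 binds.
At p = 92: qd = 1021 − 5(92) = 561, qs = 157 + 3(92) = 433.
Shortage = 561 − 433 = 128.

Shortage = 128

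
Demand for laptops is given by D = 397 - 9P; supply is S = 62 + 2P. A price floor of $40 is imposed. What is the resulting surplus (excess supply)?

Equilibrium price would be P* = 335/11, so the floor at 40 binds.
At P = 40: D = 37, S = 142.
Surplus = 142 − 37 = 105.

Surplus = 105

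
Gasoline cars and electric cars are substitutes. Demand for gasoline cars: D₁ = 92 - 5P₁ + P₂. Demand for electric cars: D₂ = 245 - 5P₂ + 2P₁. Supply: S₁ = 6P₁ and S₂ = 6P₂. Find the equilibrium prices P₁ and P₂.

P₁ = 1257/119, P₂ = 2879/119

Market 1: 92 - 5P₁ + P₂ = 6P₁ → 11P₁ - P₂ = 92.
Market 2: 11P₂ - 2P₁ = 245.
Eliminating P₂: 11×(1) + 1×(2) gives 119P₁ = 1257, so P₁ = 1257/119.
Back-substitute into (2): P₂ = (245 + 2×1257/119) / 11 = 2879/119.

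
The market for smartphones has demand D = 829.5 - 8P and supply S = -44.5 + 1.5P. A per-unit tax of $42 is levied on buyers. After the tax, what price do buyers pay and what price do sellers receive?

Pre-tax equilibrium: P* = 92, Q* = 93.5.
Tax on buyers shifts demand to D = 829.5 − 8(P + 42) = 493.5 - 8P.
493.5 - 8P = -44.5 + 1.5P gives seller price Ps = 1076/19; buyers pay Pb = 1076/19 + 42 = 1874/19.
New quantity: Q = 829.5 − 8(1874/19) = 1537/38.

Buyers pay 1874/19, sellers receive 1076/19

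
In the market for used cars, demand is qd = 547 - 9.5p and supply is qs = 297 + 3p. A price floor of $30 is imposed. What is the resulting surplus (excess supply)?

Surplus = 125

Equilibrium price would be p* = 20, so the floor at 30 binds.
At p = 30: qd = 262, qs = 387.
Surplus = 387 − 262 = 125.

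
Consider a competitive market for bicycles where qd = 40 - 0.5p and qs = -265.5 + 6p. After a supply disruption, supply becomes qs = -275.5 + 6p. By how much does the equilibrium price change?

Δp = 20/13

Original equilibrium: p* = 47, q* = 16.5.
New equilibrium: 40 - 0.5p = -275.5 + 6p, so 315.5 = 6.5p and p' = 631/13; q' = 40 − 0.5(631/13) = 409/26.
Change in price: 631/13 − 47 = 20/13.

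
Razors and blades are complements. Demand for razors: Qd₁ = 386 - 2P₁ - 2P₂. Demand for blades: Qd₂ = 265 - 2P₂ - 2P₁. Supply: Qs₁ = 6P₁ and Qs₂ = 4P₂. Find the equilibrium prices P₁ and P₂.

Market 1: 386 - 2P₁ - 2P₂ = 6P₁ → 8P₁ + 2P₂ = 386.
Market 2: 6P₂ + 2P₁ = 265.
Eliminating P₂: 6×(1) − 2×(2) gives 44P₁ = 1786, so P₁ = 893/22.
Back-substitute into (2): P₂ = (265 − 2×893/22) / 6 = 337/11.

P₁ = 893/22, P₂ = 337/11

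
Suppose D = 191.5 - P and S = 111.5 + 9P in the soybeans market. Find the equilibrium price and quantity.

P* = 8, Q* = 183.5

Set D = S: 191.5 - P = 111.5 + 9P.
80 = 10P, so P* = 8.
Q* = 191.5 − 1(8) = 183.5.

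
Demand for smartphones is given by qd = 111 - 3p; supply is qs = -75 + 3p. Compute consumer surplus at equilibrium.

Equilibrium: 111 - 3p = -75 + 3p gives p* = 31, q* = 18.
Demand choke price (qd = 0): p = 37.
CS = ½(37 − 31)(18) = 54.

Consumer surplus = 54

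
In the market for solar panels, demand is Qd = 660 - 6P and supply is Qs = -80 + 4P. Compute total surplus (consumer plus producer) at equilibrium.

Total surplus = 9720

Equilibrium: 660 - 6P = -80 + 4P gives P* = 74, Q* = 216.
Demand choke price: P = 110; supply starts at P = 20.
CS = ½(110 − 74)(216) = 3888; PS = ½(74 − 20)(216) = 5832.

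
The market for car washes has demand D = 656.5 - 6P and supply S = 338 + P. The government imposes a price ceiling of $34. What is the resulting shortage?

Shortage = 80.5

Equilibrium price would be P* = 45.5, so the ceiling at 34 binds.
At P = 34: D = 656.5 − 6(34) = 452.5, S = 338 + 1(34) = 372.
Shortage = 452.5 − 372 = 80.5.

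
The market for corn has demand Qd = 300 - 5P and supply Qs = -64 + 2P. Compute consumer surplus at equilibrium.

Consumer surplus = 160

Equilibrium: 300 - 5P = -64 + 2P gives P* = 52, Q* = 40.
Demand choke price (Qd = 0): P = 60.
CS = ½(60 − 52)(40) = 160.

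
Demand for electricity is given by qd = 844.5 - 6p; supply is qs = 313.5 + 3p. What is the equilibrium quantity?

Set qd = qs: 844.5 - 6p = 313.5 + 3p.
531 = 9p, so p* = 59.
q* = 844.5 − 6(59) = 490.5.

q* = 490.5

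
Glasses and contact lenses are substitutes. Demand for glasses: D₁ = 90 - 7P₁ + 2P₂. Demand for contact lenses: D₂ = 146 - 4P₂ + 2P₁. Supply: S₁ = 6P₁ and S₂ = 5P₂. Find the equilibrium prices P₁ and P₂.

P₁ = 1102/113, P₂ = 2078/113

Market 1: 90 - 7P₁ + 2P₂ = 6P₁ → 13P₁ - 2P₂ = 90.
Market 2: 9P₂ - 2P₁ = 146.
Eliminating P₂: 9×(1) + 2×(2) gives 113P₁ = 1102, so P₁ = 1102/113.
Back-substitute into (2): P₂ = (146 + 2×1102/113) / 9 = 2078/113.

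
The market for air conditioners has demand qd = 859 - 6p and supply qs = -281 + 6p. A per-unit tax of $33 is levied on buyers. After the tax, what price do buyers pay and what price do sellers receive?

Buyers pay $111.5, sellers receive $78.5

Pre-tax equilibrium: p* = 95, q* = 289.
Tax on buyers shifts demand to qd = 859 − 6(p + 33) = 661 - 6p.
661 - 6p = -281 + 6p gives seller price ps = 78.5; buyers pay pb = 78.5 + 33 = 111.5.
New quantity: q = 859 − 6(111.5) = 190.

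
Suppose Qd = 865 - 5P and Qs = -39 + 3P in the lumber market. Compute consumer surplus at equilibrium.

Equilibrium: 865 - 5P = -39 + 3P gives P* = 113, Q* = 300.
Demand choke price (Qd = 0): P = 173.
CS = ½(173 − 113)(300) = 9000.

Consumer surplus = 9000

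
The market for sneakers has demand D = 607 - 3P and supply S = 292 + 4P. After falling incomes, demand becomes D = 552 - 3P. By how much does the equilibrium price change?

ΔP = -55/7

Original equilibrium: P* = 45, Q* = 472.
New equilibrium: 552 - 3P = 292 + 4P, so 260 = 7P and P' = 260/7; Q' = 552 − 3(260/7) = 3084/7.
Change in price: 260/7 − 45 = -55/7.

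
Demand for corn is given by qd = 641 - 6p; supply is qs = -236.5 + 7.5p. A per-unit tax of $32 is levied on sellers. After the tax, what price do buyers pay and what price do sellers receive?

Buyers pay 745/9, sellers receive 457/9

Pre-tax equilibrium: p* = 65, q* = 251.
Tax on sellers shifts supply to qs = -236.5 + 7.5(p − 32) = -476.5 + 7.5p.
641 - 6p = -476.5 + 7.5p gives buyer price pb = 745/9; sellers receive ps = 745/9 − 32 = 457/9.
New quantity: q = 641 − 6(745/9) = 433/3.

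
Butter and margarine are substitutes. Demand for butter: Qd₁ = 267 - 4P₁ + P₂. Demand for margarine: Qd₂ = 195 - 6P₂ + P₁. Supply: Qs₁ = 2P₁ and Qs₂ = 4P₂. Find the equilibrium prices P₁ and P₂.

P₁ = 2865/59, P₂ = 1437/59

Market 1: 267 - 4P₁ + P₂ = 2P₁ → 6P₁ - P₂ = 267.
Market 2: 10P₂ - P₁ = 195.
Eliminating P₂: 10×(1) + 1×(2) gives 59P₁ = 2865, so P₁ = 2865/59.
Back-substitute into (2): P₂ = (195 + 1×2865/59) / 10 = 1437/59.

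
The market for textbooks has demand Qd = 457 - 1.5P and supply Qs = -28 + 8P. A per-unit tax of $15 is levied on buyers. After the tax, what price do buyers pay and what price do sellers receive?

Buyers pay 1210/19, sellers receive 925/19

Pre-tax equilibrium: P* = 970/19, Q* = 7228/19.
Tax on buyers shifts demand to Qd = 457 − 1.5(P + 15) = 434.5 - 1.5P.
434.5 - 1.5P = -28 + 8P gives seller price Ps = 925/19; buyers pay Pb = 925/19 + 15 = 1210/19.
New quantity: Q = 457 − 1.5(1210/19) = 6868/19.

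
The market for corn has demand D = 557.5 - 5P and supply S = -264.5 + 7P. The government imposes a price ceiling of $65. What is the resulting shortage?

Equilibrium price would be P* = 68.5, so the ceiling at 65 binds.
At P = 65: D = 557.5 − 5(65) = 232.5, S = -264.5 + 7(65) = 190.5.
Shortage = 232.5 − 190.5 = 42.

Shortage = 42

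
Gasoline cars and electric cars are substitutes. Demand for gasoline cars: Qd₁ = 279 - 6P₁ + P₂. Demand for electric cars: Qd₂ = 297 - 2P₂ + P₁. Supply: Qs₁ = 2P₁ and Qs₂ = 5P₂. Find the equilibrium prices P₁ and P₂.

Market 1: 279 - 6P₁ + P₂ = 2P₁ → 8P₁ - P₂ = 279.
Market 2: 7P₂ - P₁ = 297.
Eliminating P₂: 7×(1) + 1×(2) gives 55P₁ = 2250, so P₁ = 450/11.
Back-substitute into (2): P₂ = (297 + 1×450/11) / 7 = 531/11.

P₁ = 450/11, P₂ = 531/11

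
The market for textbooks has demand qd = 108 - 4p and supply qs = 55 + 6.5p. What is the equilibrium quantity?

Set qd = qs: 108 - 4p = 55 + 6.5p.
53 = 10.5p, so p* = 106/21.
q* = 108 − 4(106/21) = 1844/21.

q* = 1844/21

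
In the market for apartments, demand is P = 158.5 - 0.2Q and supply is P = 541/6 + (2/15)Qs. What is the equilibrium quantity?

Set the two price expressions equal: 158.5 - 0.2Q = 541/6 + (2/15)Q.
205/3 = (1/3)Q, so Q* = 205.
P* = 158.5 − (0.2)(205) = 117.5.

Q* = 205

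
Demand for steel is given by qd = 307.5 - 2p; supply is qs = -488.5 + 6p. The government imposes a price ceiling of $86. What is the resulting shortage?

Shortage = 108

Equilibrium price would be p* = 99.5, so the ceiling at 86 binds.
At p = 86: qd = 307.5 − 2(86) = 135.5, qs = -488.5 + 6(86) = 27.5.
Shortage = 135.5 − 27.5 = 108.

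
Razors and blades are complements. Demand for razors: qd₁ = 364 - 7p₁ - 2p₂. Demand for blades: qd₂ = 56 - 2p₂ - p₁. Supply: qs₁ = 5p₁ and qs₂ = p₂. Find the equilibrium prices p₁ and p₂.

p₁ = 490/17, p₂ = 154/17

Market 1: 364 - 7p₁ - 2p₂ = 5p₁ → 12p₁ + 2p₂ = 364.
Market 2: 3p₂ + p₁ = 56.
Eliminating p₂: 3×(1) − 2×(2) gives 34p₁ = 980, so p₁ = 490/17.
Back-substitute into (2): p₂ = (56 − 1×490/17) / 3 = 154/17.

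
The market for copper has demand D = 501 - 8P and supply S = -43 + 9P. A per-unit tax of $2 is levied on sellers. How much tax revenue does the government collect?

Tax revenue = 8042/17

Pre-tax equilibrium: P* = 32, Q* = 245.
Tax on sellers shifts supply to S = -43 + 9(P − 2) = -61 + 9P.
501 - 8P = -61 + 9P gives buyer price Pb = 562/17; sellers receive Ps = 562/17 − 2 = 528/17.
New quantity: Q = 501 − 8(562/17) = 4021/17.
Revenue = 2 × 4021/17 = 8042/17.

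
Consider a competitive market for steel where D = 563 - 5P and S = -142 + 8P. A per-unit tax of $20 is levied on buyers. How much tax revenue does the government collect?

Tax revenue = 59880/13

Pre-tax equilibrium: P* = 705/13, Q* = 3794/13.
Tax on buyers shifts demand to D = 563 − 5(P + 20) = 463 - 5P.
463 - 5P = -142 + 8P gives seller price Ps = 605/13; buyers pay Pb = 605/13 + 20 = 865/13.
New quantity: Q = 563 − 5(865/13) = 2994/13.
Revenue = 20 × 2994/13 = 59880/13.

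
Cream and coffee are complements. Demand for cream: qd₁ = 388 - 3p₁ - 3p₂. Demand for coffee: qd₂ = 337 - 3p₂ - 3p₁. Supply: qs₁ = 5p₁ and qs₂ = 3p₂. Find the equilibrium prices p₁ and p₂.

p₁ = 439/13, p₂ = 1532/39

Market 1: 388 - 3p₁ - 3p₂ = 5p₁ → 8p₁ + 3p₂ = 388.
Market 2: 6p₂ + 3p₁ = 337.
Eliminating p₂: 6×(1) − 3×(2) gives 39p₁ = 1317, so p₁ = 439/13.
Back-substitute into (2): p₂ = (337 − 3×439/13) / 6 = 1532/39.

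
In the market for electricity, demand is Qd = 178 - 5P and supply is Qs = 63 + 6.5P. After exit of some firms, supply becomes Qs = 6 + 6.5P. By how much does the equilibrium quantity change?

Original equilibrium: P* = 10, Q* = 128.
New equilibrium: 178 - 5P = 6 + 6.5P, so 172 = 11.5P and P' = 344/23; Q' = 178 − 5(344/23) = 2374/23.
Change in quantity: 2374/23 − 128 = -570/23.

ΔQ = -570/23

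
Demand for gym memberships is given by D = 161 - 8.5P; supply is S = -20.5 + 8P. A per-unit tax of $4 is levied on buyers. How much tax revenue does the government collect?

Pre-tax equilibrium: P* = 11, Q* = 67.5.
Tax on buyers shifts demand to D = 161 − 8.5(P + 4) = 127 - 8.5P.
127 - 8.5P = -20.5 + 8P gives seller price Ps = 295/33; buyers pay Pb = 295/33 + 4 = 427/33.
New quantity: Q = 161 − 8.5(427/33) = 3367/66.
Revenue = 4 × 3367/66 = 6734/33.

Tax revenue = 6734/33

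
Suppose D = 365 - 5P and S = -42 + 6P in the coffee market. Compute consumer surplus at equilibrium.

Equilibrium: 365 - 5P = -42 + 6P gives P* = 37, Q* = 180.
Demand choke price (D = 0): P = 73.
CS = ½(73 − 37)(180) = 3240.

Consumer surplus = 3240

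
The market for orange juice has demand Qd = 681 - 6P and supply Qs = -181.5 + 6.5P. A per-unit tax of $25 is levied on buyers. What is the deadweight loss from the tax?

Pre-tax equilibrium: P* = 69, Q* = 267.
Tax on buyers shifts demand to Qd = 681 − 6(P + 25) = 531 - 6P.
531 - 6P = -181.5 + 6.5P gives seller price Ps = 57; buyers pay Pb = 57 + 25 = 82.
New quantity: Q = 681 − 6(82) = 189.
DWL = ½ × 25 × (267 − 189) = 975.

Deadweight loss = 975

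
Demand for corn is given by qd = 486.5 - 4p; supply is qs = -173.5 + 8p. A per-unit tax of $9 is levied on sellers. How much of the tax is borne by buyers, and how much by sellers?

Pre-tax equilibrium: p* = 55, q* = 266.5.
Tax on sellers shifts supply to qs = -173.5 + 8(p − 9) = -245.5 + 8p.
486.5 - 4p = -245.5 + 8p gives buyer price pb = 61; sellers receive ps = 61 − 9 = 52.
New quantity: q = 486.5 − 4(61) = 242.5.
Buyer burden = 61 − 55 = 6; seller burden = 55 − 52 = 3.

Buyers bear $6, sellers bear $3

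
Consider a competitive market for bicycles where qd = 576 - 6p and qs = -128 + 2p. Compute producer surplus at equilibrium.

Producer surplus = 576

Equilibrium: 576 - 6p = -128 + 2p gives p* = 88, q* = 48.
Supply starts at p = 64 (where qs = 0).
PS = ½(88 − 64)(48) = 576.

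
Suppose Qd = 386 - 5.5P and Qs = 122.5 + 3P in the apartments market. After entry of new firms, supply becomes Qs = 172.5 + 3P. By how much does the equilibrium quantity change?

Original equilibrium: P* = 31, Q* = 215.5.
New equilibrium: 386 - 5.5P = 172.5 + 3P, so 213.5 = 8.5P and P' = 427/17; Q' = 386 − 5.5(427/17) = 8427/34.
Change in quantity: 8427/34 − 215.5 = 550/17.

ΔQ = 550/17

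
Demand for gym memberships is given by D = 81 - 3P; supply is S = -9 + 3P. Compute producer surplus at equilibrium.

Producer surplus = 216

Equilibrium: 81 - 3P = -9 + 3P gives P* = 15, Q* = 36.
Supply starts at P = 3 (where S = 0).
PS = ½(15 − 3)(36) = 216.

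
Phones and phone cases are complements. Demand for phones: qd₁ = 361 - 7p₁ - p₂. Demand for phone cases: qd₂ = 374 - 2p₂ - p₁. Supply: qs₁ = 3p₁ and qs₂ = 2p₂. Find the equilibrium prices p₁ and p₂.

p₁ = 1070/39, p₂ = 3379/39

Market 1: 361 - 7p₁ - p₂ = 3p₁ → 10p₁ + p₂ = 361.
Market 2: 4p₂ + p₁ = 374.
Eliminating p₂: 4×(1) − 1×(2) gives 39p₁ = 1070, so p₁ = 1070/39.
Back-substitute into (2): p₂ = (374 − 1×1070/39) / 4 = 3379/39.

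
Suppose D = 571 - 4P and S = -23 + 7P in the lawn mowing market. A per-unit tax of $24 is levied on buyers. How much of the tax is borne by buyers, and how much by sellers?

Buyers bear 168/11, sellers bear 96/11

Pre-tax equilibrium: P* = 54, Q* = 355.
Tax on buyers shifts demand to D = 571 − 4(P + 24) = 475 - 4P.
475 - 4P = -23 + 7P gives seller price Ps = 498/11; buyers pay Pb = 498/11 + 24 = 762/11.
New quantity: Q = 571 − 4(762/11) = 3233/11.
Buyer burden = 762/11 − 54 = 168/11; seller burden = 54 − 498/11 = 96/11.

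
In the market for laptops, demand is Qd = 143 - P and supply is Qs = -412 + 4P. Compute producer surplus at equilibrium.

Producer surplus = 128

Equilibrium: 143 - P = -412 + 4P gives P* = 111, Q* = 32.
Supply starts at P = 103 (where Qs = 0).
PS = ½(111 − 103)(32) = 128.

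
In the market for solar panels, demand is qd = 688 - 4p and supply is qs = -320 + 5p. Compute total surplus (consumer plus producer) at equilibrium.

Equilibrium: 688 - 4p = -320 + 5p gives p* = 112, q* = 240.
Demand choke price: p = 172; supply starts at p = 64.
CS = ½(172 − 112)(240) = 7200; PS = ½(112 − 64)(240) = 5760.

Total surplus = 12960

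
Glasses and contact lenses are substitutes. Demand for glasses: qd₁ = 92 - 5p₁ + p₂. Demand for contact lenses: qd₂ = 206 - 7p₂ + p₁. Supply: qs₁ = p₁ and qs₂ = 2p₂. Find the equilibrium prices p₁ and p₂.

p₁ = 1034/53, p₂ = 1328/53

Market 1: 92 - 5p₁ + p₂ = p₁ → 6p₁ - p₂ = 92.
Market 2: 9p₂ - p₁ = 206.
Eliminating p₂: 9×(1) + 1×(2) gives 53p₁ = 1034, so p₁ = 1034/53.
Back-substitute into (2): p₂ = (206 + 1×1034/53) / 9 = 1328/53.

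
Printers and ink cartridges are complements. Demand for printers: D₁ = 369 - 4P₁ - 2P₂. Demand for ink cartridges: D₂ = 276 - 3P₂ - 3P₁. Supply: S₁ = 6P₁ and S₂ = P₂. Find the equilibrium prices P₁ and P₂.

Market 1: 369 - 4P₁ - 2P₂ = 6P₁ → 10P₁ + 2P₂ = 369.
Market 2: 4P₂ + 3P₁ = 276.
Eliminating P₂: 4×(1) − 2×(2) gives 34P₁ = 924, so P₁ = 462/17.
Back-substitute into (2): P₂ = (276 − 3×462/17) / 4 = 1653/34.

P₁ = 462/17, P₂ = 1653/34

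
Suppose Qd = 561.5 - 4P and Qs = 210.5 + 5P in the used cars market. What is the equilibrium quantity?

Q* = 405.5

Set Qd = Qs: 561.5 - 4P = 210.5 + 5P.
351 = 9P, so P* = 39.
Q* = 561.5 − 4(39) = 405.5.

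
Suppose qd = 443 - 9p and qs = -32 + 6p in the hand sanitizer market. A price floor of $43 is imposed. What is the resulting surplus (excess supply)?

Surplus = 170

Equilibrium price would be p* = 95/3, so the floor at 43 binds.
At p = 43: qd = 56, qs = 226.
Surplus = 226 − 56 = 170.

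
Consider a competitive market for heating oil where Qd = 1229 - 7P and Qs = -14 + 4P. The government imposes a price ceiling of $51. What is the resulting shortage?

Shortage = 682

Equilibrium price would be P* = 113, so the ceiling at 51 binds.
At P = 51: Qd = 1229 − 7(51) = 872, Qs = -14 + 4(51) = 190.
Shortage = 872 − 190 = 682.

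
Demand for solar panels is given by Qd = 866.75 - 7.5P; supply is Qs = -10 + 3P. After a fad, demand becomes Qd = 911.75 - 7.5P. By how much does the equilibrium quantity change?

ΔQ = 90/7

Original equilibrium: P* = 83.5, Q* = 240.5.
New equilibrium: 911.75 - 7.5P = -10 + 3P, so 921.75 = 10.5P and P' = 1229/14; Q' = 911.75 − 7.5(1229/14) = 3547/14.
Change in quantity: 3547/14 − 240.5 = 90/7.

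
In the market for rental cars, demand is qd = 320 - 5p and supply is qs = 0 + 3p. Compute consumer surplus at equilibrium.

Consumer surplus = 1440

Equilibrium: 320 - 5p = 0 + 3p gives p* = 40, q* = 120.
Demand choke price (qd = 0): p = 64.
CS = ½(64 − 40)(120) = 1440.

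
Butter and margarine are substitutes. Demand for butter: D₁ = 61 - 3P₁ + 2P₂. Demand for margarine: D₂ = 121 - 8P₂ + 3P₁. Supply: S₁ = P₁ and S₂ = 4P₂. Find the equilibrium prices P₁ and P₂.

Market 1: 61 - 3P₁ + 2P₂ = P₁ → 4P₁ - 2P₂ = 61.
Market 2: 12P₂ - 3P₁ = 121.
Eliminating P₂: 12×(1) + 2×(2) gives 42P₁ = 974, so P₁ = 487/21.
Back-substitute into (2): P₂ = (121 + 3×487/21) / 12 = 667/42.

P₁ = 487/21, P₂ = 667/42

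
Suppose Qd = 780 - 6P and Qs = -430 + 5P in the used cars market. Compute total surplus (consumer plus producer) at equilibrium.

Equilibrium: 780 - 6P = -430 + 5P gives P* = 110, Q* = 120.
Demand choke price: P = 130; supply starts at P = 86.
CS = ½(130 − 110)(120) = 1200; PS = ½(110 − 86)(120) = 1440.

Total surplus = 2640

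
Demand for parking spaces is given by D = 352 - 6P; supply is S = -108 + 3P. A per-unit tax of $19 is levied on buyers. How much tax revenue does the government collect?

Tax revenue = 418/3

Pre-tax equilibrium: P* = 460/9, Q* = 136/3.
Tax on buyers shifts demand to D = 352 − 6(P + 19) = 238 - 6P.
238 - 6P = -108 + 3P gives seller price Ps = 346/9; buyers pay Pb = 346/9 + 19 = 517/9.
New quantity: Q = 352 − 6(517/9) = 22/3.
Revenue = 19 × 22/3 = 418/3.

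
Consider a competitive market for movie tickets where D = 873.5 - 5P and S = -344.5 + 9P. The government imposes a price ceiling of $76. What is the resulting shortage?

Shortage = 154

Equilibrium price would be P* = 87, so the ceiling at 76 binds.
At P = 76: D = 873.5 − 5(76) = 493.5, S = -344.5 + 9(76) = 339.5.
Shortage = 493.5 − 339.5 = 154.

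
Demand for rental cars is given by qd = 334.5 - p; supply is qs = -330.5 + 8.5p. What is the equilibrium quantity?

q* = 264.5

Set qd = qs: 334.5 - p = -330.5 + 8.5p.
665 = 9.5p, so p* = 70.
q* = 334.5 − 1(70) = 264.5.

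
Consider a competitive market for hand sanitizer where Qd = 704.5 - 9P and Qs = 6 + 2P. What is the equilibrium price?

P* = 63.5

Set Qd = Qs: 704.5 - 9P = 6 + 2P.
698.5 = 11P, so P* = 63.5.
Q* = 704.5 − 9(63.5) = 133.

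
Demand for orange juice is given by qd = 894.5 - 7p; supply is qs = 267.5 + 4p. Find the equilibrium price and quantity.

p* = 57, q* = 495.5

Set qd = qs: 894.5 - 7p = 267.5 + 4p.
627 = 11p, so p* = 57.
q* = 894.5 − 7(57) = 495.5.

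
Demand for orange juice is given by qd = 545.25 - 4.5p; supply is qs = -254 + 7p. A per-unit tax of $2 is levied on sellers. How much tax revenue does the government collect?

Pre-tax equilibrium: p* = 69.5, q* = 232.5.
Tax on sellers shifts supply to qs = -254 + 7(p − 2) = -268 + 7p.
545.25 - 4.5p = -268 + 7p gives buyer price pb = 3253/46; sellers receive ps = 3253/46 − 2 = 3161/46.
New quantity: q = 545.25 − 4.5(3253/46) = 10443/46.
Revenue = 2 × 10443/46 = 10443/23.

Tax revenue = 10443/23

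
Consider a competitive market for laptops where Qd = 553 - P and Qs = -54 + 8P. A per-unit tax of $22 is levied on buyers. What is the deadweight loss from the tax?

Deadweight loss = 1936/9

Pre-tax equilibrium: P* = 607/9, Q* = 4370/9.
Tax on buyers shifts demand to Qd = 553 − 1(P + 22) = 531 - P.
531 - P = -54 + 8P gives seller price Ps = 65; buyers pay Pb = 65 + 22 = 87.
New quantity: Q = 553 − 1(87) = 466.
DWL = ½ × 22 × (4370/9 − 466) = 1936/9.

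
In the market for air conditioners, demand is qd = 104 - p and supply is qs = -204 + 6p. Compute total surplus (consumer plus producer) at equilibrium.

Total surplus = 2100

Equilibrium: 104 - p = -204 + 6p gives p* = 44, q* = 60.
Demand choke price: p = 104; supply starts at p = 34.
CS = ½(104 − 44)(60) = 1800; PS = ½(44 − 34)(60) = 300.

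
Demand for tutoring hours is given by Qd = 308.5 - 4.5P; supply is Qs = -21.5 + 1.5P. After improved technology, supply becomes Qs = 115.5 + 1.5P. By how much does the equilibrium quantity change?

Original equilibrium: P* = 55, Q* = 61.
New equilibrium: 308.5 - 4.5P = 115.5 + 1.5P, so 193 = 6P and P' = 193/6; Q' = 308.5 − 4.5(193/6) = 163.75.
Change in quantity: 163.75 − 61 = 102.75.

ΔQ = 102.75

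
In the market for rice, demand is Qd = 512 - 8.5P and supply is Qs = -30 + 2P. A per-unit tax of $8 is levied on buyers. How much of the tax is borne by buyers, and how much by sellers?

Buyers bear 32/21, sellers bear 136/21

Pre-tax equilibrium: P* = 1084/21, Q* = 1538/21.
Tax on buyers shifts demand to Qd = 512 − 8.5(P + 8) = 444 - 8.5P.
444 - 8.5P = -30 + 2P gives seller price Ps = 316/7; buyers pay Pb = 316/7 + 8 = 372/7.
New quantity: Q = 512 − 8.5(372/7) = 422/7.
Buyer burden = 372/7 − 1084/21 = 32/21; seller burden = 1084/21 − 316/7 = 136/21.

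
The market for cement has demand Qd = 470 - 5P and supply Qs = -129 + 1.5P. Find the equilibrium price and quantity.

P* = 1198/13, Q* = 120/13

Set Qd = Qs: 470 - 5P = -129 + 1.5P.
599 = 6.5P, so P* = 1198/13.
Q* = 470 − 5(1198/13) = 120/13.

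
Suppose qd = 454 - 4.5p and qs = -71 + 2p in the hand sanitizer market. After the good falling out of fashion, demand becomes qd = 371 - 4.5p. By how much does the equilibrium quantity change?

Original equilibrium: p* = 1050/13, q* = 1177/13.
New equilibrium: 371 - 4.5p = -71 + 2p, so 442 = 6.5p and p' = 68; q' = 371 − 4.5(68) = 65.
Change in quantity: 65 − 1177/13 = -332/13.

Δq = -332/13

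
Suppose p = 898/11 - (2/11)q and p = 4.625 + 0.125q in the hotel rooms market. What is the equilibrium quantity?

q* = 251

Set the two price expressions equal: 898/11 - (2/11)q = 4.625 + 0.125q.
6777/88 = (27/88)q, so q* = 251.
p* = 898/11 − (2/11)(251) = 36.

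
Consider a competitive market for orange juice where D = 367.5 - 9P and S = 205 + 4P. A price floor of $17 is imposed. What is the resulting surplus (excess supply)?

Surplus = 58.5

Equilibrium price would be P* = 12.5, so the floor at 17 binds.
At P = 17: D = 214.5, S = 273.
Surplus = 273 − 214.5 = 58.5.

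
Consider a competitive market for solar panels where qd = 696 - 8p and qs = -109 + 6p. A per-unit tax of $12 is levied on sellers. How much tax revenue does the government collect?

Pre-tax equilibrium: p* = 57.5, q* = 236.
Tax on sellers shifts supply to qs = -109 + 6(p − 12) = -181 + 6p.
696 - 8p = -181 + 6p gives buyer price pb = 877/14; sellers receive ps = 877/14 − 12 = 709/14.
New quantity: q = 696 − 8(877/14) = 1364/7.
Revenue = 12 × 1364/7 = 16368/7.

Tax revenue = 16368/7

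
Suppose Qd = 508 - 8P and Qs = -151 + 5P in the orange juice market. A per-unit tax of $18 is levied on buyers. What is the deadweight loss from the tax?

Pre-tax equilibrium: P* = 659/13, Q* = 1332/13.
Tax on buyers shifts demand to Qd = 508 − 8(P + 18) = 364 - 8P.
364 - 8P = -151 + 5P gives seller price Ps = 515/13; buyers pay Pb = 515/13 + 18 = 749/13.
New quantity: Q = 508 − 8(749/13) = 612/13.
DWL = ½ × 18 × (1332/13 − 612/13) = 6480/13.

Deadweight loss = 6480/13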